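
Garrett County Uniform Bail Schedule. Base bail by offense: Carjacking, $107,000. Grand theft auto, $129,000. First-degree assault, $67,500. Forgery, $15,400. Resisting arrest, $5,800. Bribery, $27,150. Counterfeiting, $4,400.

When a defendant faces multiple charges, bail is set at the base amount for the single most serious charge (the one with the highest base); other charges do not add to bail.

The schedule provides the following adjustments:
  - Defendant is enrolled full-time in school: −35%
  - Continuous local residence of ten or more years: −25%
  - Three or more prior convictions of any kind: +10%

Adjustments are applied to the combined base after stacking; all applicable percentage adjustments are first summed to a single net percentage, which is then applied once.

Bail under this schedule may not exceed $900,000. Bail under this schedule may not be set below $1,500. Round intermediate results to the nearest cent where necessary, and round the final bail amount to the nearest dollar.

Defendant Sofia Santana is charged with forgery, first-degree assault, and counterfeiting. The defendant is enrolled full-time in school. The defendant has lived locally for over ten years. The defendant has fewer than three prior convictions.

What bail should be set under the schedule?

Base amounts from the schedule: forgery $15,400; first-degree assault $67,500; counterfeiting $4,400.
Stacking rule: use the highest base only. Highest is first-degree assault at $67,500. Combined base = $67,500.
Net percentage adjustment: −35% −25% = −60%. $67,500 × 0.4 = $27,000.
$27,000 is within the $900,000 maximum.
$27,000 is at or above the $1,500 minimum.

$27,000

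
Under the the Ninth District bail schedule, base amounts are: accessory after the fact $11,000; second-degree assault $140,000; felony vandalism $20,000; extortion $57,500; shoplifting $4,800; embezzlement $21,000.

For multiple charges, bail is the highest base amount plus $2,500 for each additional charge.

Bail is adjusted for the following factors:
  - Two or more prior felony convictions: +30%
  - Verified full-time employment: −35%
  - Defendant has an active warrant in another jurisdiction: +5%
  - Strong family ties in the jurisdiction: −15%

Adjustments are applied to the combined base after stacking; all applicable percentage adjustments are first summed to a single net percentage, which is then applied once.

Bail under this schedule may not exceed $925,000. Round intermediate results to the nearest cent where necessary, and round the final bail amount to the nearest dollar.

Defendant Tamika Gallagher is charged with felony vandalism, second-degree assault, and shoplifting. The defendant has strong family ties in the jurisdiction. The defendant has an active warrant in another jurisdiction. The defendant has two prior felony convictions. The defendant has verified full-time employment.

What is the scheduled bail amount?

Base amounts from the schedule: felony vandalism $20,000; second-degree assault $140,000; shoplifting $4,800.
Stacking rule: highest base plus $2,500 per additional charge. Highest is second-degree assault at $140,000; 2 additional charges → +$5,000. Combined base = $145,000.
Net percentage adjustment: +30% −35% +5% −15% = −15%. $145,000 × 0.85 = $123,250.
$123,250 is within the $925,000 maximum.

$123,250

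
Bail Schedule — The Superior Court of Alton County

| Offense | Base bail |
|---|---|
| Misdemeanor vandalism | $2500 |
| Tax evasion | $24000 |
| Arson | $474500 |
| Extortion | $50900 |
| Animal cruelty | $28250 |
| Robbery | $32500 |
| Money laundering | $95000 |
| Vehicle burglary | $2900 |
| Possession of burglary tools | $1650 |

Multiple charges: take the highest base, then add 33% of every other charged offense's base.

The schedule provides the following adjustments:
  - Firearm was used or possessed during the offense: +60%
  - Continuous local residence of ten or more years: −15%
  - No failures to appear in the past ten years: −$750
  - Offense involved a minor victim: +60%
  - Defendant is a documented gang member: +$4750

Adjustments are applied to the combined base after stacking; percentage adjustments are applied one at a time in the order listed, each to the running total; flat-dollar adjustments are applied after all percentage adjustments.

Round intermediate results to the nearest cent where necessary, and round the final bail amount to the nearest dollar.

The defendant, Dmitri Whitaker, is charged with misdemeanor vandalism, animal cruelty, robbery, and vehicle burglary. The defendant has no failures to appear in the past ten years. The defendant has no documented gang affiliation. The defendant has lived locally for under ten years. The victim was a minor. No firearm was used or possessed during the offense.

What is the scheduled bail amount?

Base amounts from the schedule: misdemeanor vandalism $2500; animal cruelty $28250; robbery $32500; vehicle burglary $2900.
Stacking rule: highest base plus 33% of each additional charge. Highest is robbery at $32500. Additional: $2500 × 33% = $825; $28250 × 33% = $9322.50; $2900 × 33% = $957. Combined base = $32500 + $11104.50 = $43604.50.
Offense involved a minor victim (+60%): $43604.50 × 1.6 = $69767.20.
No failures to appear in the past ten years (−$750 flat): $69767.20 − $750 = $69017.20.
Rounded to the nearest dollar: $69017.

$69017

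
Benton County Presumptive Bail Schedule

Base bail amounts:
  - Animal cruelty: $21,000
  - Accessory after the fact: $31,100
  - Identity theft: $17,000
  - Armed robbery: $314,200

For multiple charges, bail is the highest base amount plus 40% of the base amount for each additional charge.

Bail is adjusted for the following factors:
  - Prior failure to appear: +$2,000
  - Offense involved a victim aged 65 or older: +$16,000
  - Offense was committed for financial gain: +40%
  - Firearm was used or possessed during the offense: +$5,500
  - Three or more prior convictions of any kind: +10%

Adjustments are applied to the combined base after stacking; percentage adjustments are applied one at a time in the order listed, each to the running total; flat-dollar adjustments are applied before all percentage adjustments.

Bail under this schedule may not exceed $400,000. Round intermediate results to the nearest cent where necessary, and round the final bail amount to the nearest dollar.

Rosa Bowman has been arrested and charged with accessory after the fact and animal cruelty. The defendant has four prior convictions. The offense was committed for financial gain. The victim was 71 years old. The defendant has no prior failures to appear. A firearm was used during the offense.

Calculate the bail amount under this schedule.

Base amounts from the schedule: accessory after the fact $31,100; animal cruelty $21,000.
Stacking rule: highest base plus 40% of each additional charge. Highest is accessory after the fact at $31,100. Additional: $21,000 × 40% = $8,400. Combined base = $31,100 + $8,400 = $39,500.
Offense involved a victim aged 65 or older (+$16,000 flat): $39,500 + $16,000 = $55,500.
Firearm was used or possessed during the offense (+$5,500 flat): $55,500 + $5,500 = $61,000.
Offense was committed for financial gain (+40%): $61,000 × 1.4 = $85,400.
Three or more prior convictions of any kind (+10%): $85,400 × 1.1 = $93,940.
$93,940 is within the $400,000 maximum.

$93,940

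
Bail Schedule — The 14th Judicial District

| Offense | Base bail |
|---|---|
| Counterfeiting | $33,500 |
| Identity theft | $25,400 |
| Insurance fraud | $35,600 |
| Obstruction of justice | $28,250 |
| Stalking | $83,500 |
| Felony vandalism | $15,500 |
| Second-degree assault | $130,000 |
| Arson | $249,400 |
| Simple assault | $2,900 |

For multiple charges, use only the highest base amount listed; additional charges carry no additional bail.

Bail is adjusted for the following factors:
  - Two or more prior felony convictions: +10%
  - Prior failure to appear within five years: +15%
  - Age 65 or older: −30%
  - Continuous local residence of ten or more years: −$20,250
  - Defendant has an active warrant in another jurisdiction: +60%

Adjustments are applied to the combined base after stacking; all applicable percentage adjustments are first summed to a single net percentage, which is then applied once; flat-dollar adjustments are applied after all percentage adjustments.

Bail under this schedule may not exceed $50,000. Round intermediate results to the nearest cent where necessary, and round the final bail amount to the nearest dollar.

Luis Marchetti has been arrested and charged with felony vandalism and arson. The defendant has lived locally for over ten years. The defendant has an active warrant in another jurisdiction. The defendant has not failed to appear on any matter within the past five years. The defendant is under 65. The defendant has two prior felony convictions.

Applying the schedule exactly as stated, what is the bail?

Base amounts from the schedule: felony vandalism $15,500; arson $249,400.
Stacking rule: use the highest base only. Highest is arson at $249,400. Combined base = $249,400.
Net percentage adjustment: +10% +60% = +70%. $249,400 × 1.7 = $423,980.
Continuous local residence of ten or more years (−$20,250 flat): $423,980 − $20,250 = $403,730.
Result $403,730 exceeds the maximum of $50,000; bail is capped at $50,000.

$50,000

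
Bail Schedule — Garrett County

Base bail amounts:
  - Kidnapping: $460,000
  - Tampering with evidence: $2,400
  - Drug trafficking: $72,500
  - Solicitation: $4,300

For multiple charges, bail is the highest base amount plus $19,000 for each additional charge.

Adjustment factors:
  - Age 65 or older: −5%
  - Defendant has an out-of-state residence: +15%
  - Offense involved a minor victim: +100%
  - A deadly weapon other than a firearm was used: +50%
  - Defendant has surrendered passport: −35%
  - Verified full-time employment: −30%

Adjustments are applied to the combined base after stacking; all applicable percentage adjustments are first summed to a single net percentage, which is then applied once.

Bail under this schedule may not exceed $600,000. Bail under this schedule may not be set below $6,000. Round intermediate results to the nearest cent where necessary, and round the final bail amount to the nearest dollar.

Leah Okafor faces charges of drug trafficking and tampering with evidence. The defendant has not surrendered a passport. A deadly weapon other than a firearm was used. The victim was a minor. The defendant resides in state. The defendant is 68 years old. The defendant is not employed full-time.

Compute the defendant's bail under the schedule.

Base amounts from the schedule: drug trafficking $72,500; tampering with evidence $2,400.
Stacking rule: highest base plus $19,000 per additional charge. Highest is drug trafficking at $72,500; 1 additional charge → +$19,000. Combined base = $91,500.
Net percentage adjustment: −5% +100% +50% = +145%. $91,500 × 2.45 = $224,175.
$224,175 is within the $600,000 maximum.
$224,175 is at or above the $6,000 minimum.

$224,175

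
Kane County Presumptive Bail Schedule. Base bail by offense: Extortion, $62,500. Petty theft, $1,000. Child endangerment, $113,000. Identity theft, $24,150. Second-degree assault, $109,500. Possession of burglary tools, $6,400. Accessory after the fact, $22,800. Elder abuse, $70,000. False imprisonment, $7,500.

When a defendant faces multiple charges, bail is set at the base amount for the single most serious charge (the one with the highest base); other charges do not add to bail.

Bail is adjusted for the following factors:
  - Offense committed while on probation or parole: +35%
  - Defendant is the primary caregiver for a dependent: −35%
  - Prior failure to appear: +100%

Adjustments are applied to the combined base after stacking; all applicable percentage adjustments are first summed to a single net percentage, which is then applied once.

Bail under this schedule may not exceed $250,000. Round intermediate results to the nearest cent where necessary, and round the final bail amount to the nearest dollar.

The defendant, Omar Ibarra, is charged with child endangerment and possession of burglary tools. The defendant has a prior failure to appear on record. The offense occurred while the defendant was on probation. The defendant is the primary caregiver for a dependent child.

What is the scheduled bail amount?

$226,000

Base amounts from the schedule: child endangerment $113,000; possession of burglary tools $6,400.
Stacking rule: use the highest base only. Highest is child endangerment at $113,000. Combined base = $113,000.
Net percentage adjustment: +35% −35% +100% = +100%. $113,000 × 2 = $226,000.
$226,000 is within the $250,000 maximum.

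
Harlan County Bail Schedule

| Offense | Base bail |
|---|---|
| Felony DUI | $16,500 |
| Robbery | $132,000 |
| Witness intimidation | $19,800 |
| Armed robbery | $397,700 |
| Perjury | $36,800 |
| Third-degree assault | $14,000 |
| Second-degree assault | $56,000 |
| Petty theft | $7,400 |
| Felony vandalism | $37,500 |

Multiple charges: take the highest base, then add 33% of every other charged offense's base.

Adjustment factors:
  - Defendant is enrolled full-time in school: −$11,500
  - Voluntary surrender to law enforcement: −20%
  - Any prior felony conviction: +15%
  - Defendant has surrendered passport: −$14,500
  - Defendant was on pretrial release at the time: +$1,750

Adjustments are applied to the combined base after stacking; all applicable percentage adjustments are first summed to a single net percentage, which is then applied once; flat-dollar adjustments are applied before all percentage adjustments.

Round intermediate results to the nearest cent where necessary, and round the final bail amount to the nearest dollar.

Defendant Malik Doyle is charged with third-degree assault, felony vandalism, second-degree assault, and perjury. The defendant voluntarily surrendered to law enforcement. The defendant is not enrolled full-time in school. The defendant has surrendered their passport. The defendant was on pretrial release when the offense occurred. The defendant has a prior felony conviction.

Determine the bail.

$68,770

Base amounts from the schedule: third-degree assault $14,000; felony vandalism $37,500; second-degree assault $56,000; perjury $36,800.
Stacking rule: highest base plus 33% of each additional charge. Highest is second-degree assault at $56,000. Additional: $14,000 × 33% = $4,620; $37,500 × 33% = $12,375; $36,800 × 33% = $12,144. Combined base = $56,000 + $29,139 = $85,139.
Defendant has surrendered passport (−$14,500 flat): $85,139 − $14,500 = $70,639.
Defendant was on pretrial release at the time (+$1,750 flat): $70,639 + $1,750 = $72,389.
Net percentage adjustment: −20% +15% = −5%. $72,389 × 0.95 = $68,769.55.
Rounded to the nearest dollar: $68,770.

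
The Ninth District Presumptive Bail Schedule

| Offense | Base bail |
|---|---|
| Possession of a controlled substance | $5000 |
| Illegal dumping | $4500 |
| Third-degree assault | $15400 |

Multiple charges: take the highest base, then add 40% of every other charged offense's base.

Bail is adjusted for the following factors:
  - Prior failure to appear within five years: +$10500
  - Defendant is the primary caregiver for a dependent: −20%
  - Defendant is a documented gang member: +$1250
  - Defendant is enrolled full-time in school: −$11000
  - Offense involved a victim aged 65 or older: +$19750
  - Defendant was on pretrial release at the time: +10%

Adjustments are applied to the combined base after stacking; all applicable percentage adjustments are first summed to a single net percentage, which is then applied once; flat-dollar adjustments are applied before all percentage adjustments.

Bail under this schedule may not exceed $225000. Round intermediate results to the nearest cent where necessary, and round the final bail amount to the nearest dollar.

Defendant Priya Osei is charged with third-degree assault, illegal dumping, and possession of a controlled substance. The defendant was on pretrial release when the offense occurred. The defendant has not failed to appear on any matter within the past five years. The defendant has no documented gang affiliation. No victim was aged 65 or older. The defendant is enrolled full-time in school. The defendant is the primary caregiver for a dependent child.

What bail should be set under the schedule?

$7380

Base amounts from the schedule: third-degree assault $15400; illegal dumping $4500; possession of a controlled substance $5000.
Stacking rule: highest base plus 40% of each additional charge. Highest is third-degree assault at $15400. Additional: $4500 × 40% = $1800; $5000 × 40% = $2000. Combined base = $15400 + $3800 = $19200.
Defendant is enrolled full-time in school (−$11000 flat): $19200 − $11000 = $8200.
Net percentage adjustment: −20% +10% = −10%. $8200 × 0.9 = $7380.
$7380 is within the $225000 maximum.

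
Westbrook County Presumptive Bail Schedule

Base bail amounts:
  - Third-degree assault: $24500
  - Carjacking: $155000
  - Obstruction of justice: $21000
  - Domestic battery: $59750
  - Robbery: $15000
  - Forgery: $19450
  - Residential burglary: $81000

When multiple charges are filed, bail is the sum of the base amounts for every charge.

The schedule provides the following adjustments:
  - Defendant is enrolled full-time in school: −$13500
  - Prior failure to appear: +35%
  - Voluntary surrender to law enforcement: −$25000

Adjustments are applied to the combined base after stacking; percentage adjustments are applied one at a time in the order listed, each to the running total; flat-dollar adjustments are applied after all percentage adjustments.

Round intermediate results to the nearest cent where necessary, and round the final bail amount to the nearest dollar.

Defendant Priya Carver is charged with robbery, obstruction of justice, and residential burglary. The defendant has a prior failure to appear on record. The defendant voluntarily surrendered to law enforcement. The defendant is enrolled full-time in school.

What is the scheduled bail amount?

Base amounts from the schedule: robbery $15000; obstruction of justice $21000; residential burglary $81000.
Stacking rule: sum of all bases. $15000 + $21000 + $81000 = $117000.
Prior failure to appear (+35%): $117000 × 1.35 = $157950.
Defendant is enrolled full-time in school (−$13500 flat): $157950 − $13500 = $144450.
Voluntary surrender to law enforcement (−$25000 flat): $144450 − $25000 = $119450.

$119450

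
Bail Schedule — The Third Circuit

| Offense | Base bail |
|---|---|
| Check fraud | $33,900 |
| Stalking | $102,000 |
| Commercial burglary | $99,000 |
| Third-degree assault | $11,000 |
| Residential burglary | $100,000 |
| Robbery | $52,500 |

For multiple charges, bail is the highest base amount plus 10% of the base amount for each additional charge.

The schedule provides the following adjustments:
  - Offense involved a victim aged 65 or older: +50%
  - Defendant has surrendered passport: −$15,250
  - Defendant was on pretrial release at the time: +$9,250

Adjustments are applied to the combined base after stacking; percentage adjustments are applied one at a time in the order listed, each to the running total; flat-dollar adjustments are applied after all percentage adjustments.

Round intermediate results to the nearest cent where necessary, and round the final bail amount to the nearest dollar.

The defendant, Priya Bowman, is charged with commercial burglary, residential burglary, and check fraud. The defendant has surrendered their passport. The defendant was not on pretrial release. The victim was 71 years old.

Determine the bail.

$154,685

Base amounts from the schedule: commercial burglary $99,000; residential burglary $100,000; check fraud $33,900.
Stacking rule: highest base plus 10% of each additional charge. Highest is residential burglary at $100,000. Additional: $99,000 × 10% = $9,900; $33,900 × 10% = $3,390. Combined base = $100,000 + $13,290 = $113,290.
Offense involved a victim aged 65 or older (+50%): $113,290 × 1.5 = $169,935.
Defendant has surrendered passport (−$15,250 flat): $169,935 − $15,250 = $154,685.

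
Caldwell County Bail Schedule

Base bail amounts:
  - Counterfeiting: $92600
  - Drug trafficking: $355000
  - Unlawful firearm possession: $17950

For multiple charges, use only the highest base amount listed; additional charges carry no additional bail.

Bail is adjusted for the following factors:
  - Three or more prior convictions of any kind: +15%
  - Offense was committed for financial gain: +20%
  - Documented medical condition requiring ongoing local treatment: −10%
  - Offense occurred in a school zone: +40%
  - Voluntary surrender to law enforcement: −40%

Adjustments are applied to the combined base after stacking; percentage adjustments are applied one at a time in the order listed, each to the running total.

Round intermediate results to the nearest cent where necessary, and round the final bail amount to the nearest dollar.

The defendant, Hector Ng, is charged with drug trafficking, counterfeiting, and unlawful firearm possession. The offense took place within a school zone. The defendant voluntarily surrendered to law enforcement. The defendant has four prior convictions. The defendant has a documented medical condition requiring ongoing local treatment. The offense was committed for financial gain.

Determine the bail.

$370364

Base amounts from the schedule: drug trafficking $355000; counterfeiting $92600; unlawful firearm possession $17950.
Stacking rule: use the highest base only. Highest is drug trafficking at $355000. Combined base = $355000.
Three or more prior convictions of any kind (+15%): $355000 × 1.15 = $408250.
Offense was committed for financial gain (+20%): $408250 × 1.2 = $489900.
Documented medical condition requiring ongoing local treatment (−10%): $489900 × 0.9 = $440910.
Offense occurred in a school zone (+40%): $440910 × 1.4 = $617274.
Voluntary surrender to law enforcement (−40%): $617274 × 0.6 = $370364.40.
Rounded to the nearest dollar: $370364.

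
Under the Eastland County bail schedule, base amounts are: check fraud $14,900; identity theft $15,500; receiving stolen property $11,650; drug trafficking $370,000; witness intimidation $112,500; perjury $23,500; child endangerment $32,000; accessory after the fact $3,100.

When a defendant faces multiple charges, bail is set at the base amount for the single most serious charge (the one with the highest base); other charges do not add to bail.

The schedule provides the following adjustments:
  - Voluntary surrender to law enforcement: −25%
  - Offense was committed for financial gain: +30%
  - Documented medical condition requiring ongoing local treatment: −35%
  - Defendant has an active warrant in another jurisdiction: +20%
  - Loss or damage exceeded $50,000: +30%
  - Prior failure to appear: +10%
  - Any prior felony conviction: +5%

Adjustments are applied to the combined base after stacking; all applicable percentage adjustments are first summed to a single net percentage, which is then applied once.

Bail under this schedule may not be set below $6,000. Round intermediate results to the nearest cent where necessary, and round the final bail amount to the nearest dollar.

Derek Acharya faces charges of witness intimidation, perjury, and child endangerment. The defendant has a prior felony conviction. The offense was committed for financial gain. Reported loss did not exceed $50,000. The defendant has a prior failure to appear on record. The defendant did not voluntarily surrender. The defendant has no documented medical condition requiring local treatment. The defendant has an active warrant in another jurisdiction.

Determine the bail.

$185,625

Base amounts from the schedule: witness intimidation $112,500; perjury $23,500; child endangerment $32,000.
Stacking rule: use the highest base only. Highest is witness intimidation at $112,500. Combined base = $112,500.
Net percentage adjustment: +30% +20% +10% +5% = +65%. $112,500 × 1.65 = $185,625.
$185,625 is at or above the $6,000 minimum.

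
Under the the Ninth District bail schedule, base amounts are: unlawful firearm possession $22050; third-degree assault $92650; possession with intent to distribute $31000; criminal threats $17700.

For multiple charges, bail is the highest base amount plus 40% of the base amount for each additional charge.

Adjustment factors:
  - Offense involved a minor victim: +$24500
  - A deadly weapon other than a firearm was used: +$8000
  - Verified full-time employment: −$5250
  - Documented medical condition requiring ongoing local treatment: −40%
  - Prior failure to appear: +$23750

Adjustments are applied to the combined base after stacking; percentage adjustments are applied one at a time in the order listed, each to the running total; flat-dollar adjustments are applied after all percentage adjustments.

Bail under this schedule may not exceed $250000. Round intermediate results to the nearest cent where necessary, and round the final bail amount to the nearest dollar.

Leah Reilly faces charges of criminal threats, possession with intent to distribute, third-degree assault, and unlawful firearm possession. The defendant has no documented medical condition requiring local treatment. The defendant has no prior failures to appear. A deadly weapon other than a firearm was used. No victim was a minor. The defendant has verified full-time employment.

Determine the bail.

Base amounts from the schedule: criminal threats $17700; possession with intent to distribute $31000; third-degree assault $92650; unlawful firearm possession $22050.
Stacking rule: highest base plus 40% of each additional charge. Highest is third-degree assault at $92650. Additional: $17700 × 40% = $7080; $31000 × 40% = $12400; $22050 × 40% = $8820. Combined base = $92650 + $28300 = $120950.
A deadly weapon other than a firearm was used (+$8000 flat): $120950 + $8000 = $128950.
Verified full-time employment (−$5250 flat): $128950 − $5250 = $123700.
$123700 is within the $250000 maximum.

$123700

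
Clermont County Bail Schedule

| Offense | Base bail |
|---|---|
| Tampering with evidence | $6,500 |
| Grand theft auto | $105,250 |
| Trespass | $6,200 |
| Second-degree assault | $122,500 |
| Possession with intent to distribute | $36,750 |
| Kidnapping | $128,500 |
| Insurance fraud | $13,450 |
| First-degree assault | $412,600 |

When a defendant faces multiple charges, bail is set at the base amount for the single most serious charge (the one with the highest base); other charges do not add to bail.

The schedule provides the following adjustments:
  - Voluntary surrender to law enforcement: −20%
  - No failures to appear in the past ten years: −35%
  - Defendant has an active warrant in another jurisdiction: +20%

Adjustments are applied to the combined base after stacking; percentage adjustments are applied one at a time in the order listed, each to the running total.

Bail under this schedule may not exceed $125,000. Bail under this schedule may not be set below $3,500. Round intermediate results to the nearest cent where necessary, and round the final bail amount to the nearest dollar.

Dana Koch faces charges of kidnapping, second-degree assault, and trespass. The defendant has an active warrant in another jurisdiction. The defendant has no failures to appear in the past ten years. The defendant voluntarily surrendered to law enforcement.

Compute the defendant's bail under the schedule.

$80,184

Base amounts from the schedule: kidnapping $128,500; second-degree assault $122,500; trespass $6,200.
Stacking rule: use the highest base only. Highest is kidnapping at $128,500. Combined base = $128,500.
Voluntary surrender to law enforcement (−20%): $128,500 × 0.8 = $102,800.
No failures to appear in the past ten years (−35%): $102,800 × 0.65 = $66,820.
Defendant has an active warrant in another jurisdiction (+20%): $66,820 × 1.2 = $80,184.
$80,184 is within the $125,000 maximum.
$80,184 is at or above the $3,500 minimum.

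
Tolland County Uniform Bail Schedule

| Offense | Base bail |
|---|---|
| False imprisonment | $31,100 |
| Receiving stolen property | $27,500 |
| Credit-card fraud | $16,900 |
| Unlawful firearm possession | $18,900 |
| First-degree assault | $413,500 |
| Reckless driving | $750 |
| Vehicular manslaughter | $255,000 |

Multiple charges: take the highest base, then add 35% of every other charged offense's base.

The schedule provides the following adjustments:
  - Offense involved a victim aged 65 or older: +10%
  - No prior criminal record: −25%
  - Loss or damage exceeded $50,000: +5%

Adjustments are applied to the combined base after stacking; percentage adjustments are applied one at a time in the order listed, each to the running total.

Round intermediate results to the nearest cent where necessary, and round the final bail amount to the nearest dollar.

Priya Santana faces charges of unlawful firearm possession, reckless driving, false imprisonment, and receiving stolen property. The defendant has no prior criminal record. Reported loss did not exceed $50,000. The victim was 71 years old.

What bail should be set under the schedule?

Base amounts from the schedule: unlawful firearm possession $18,900; reckless driving $750; false imprisonment $31,100; receiving stolen property $27,500.
Stacking rule: highest base plus 35% of each additional charge. Highest is false imprisonment at $31,100. Additional: $18,900 × 35% = $6,615; $750 × 35% = $262.50; $27,500 × 35% = $9,625. Combined base = $31,100 + $16,502.50 = $47,602.50.
Offense involved a victim aged 65 or older (+10%): $47,602.50 × 1.1 = $52,362.75.
No prior criminal record (−25%): $52,362.75 × 0.75 = $39,272.06.
Rounded to the nearest dollar: $39,272.

$39,272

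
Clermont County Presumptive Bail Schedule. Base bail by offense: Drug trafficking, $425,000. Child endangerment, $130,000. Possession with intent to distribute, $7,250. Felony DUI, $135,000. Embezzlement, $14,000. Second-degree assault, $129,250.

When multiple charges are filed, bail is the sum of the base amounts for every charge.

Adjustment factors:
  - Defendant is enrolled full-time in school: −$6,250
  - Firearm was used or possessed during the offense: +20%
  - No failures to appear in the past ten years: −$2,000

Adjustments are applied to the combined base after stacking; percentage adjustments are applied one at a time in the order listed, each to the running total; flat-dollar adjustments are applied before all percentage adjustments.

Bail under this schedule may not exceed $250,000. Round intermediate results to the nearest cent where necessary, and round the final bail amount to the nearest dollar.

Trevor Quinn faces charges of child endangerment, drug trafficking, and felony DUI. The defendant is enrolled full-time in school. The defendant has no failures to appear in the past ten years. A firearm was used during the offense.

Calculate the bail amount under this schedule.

Base amounts from the schedule: child endangerment $130,000; drug trafficking $425,000; felony DUI $135,000.
Stacking rule: sum of all bases. $130,000 + $425,000 + $135,000 = $690,000.
Defendant is enrolled full-time in school (−$6,250 flat): $690,000 − $6,250 = $683,750.
No failures to appear in the past ten years (−$2,000 flat): $683,750 − $2,000 = $681,750.
Firearm was used or possessed during the offense (+20%): $681,750 × 1.2 = $818,100.
Result $818,100 exceeds the maximum of $250,000; bail is capped at $250,000.

$250,000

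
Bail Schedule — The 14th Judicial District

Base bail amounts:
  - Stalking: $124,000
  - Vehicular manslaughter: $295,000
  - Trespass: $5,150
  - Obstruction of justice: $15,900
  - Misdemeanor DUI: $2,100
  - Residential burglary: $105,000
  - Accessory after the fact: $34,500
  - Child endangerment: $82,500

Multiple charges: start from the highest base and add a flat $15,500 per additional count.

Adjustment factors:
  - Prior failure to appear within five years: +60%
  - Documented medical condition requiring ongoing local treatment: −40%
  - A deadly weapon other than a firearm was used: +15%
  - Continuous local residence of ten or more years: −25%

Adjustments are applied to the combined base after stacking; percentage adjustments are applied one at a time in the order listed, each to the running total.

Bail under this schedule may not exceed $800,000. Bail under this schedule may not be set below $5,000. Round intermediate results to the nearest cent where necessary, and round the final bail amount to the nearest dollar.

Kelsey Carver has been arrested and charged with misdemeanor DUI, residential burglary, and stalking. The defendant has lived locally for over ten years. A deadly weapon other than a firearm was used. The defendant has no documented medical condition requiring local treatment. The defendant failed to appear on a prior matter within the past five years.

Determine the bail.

Base amounts from the schedule: misdemeanor DUI $2,100; residential burglary $105,000; stalking $124,000.
Stacking rule: highest base plus $15,500 per additional charge. Highest is stalking at $124,000; 2 additional charges → +$31,000. Combined base = $155,000.
Prior failure to appear within five years (+60%): $155,000 × 1.6 = $248,000.
A deadly weapon other than a firearm was used (+15%): $248,000 × 1.15 = $285,200.
Continuous local residence of ten or more years (−25%): $285,200 × 0.75 = $213,900.
$213,900 is within the $800,000 maximum.
$213,900 is at or above the $5,000 minimum.

$213,900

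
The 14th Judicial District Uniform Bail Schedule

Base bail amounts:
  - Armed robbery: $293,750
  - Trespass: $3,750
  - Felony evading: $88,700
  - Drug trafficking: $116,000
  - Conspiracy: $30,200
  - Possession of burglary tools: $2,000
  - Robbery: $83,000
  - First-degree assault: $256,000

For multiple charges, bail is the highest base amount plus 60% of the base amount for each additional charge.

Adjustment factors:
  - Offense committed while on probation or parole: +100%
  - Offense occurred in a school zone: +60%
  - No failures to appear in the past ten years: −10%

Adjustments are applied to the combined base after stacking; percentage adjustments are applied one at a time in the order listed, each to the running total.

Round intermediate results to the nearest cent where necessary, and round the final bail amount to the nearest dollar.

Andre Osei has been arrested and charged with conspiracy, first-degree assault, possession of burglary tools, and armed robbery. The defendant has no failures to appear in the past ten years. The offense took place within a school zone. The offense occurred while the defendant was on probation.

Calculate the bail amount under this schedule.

$1,344,010

Base amounts from the schedule: conspiracy $30,200; first-degree assault $256,000; possession of burglary tools $2,000; armed robbery $293,750.
Stacking rule: highest base plus 60% of each additional charge. Highest is armed robbery at $293,750. Additional: $30,200 × 60% = $18,120; $256,000 × 60% = $153,600; $2,000 × 60% = $1,200. Combined base = $293,750 + $172,920 = $466,670.
Offense committed while on probation or parole (+100%): $466,670 × 2 = $933,340.
Offense occurred in a school zone (+60%): $933,340 × 1.6 = $1,493,344.
No failures to appear in the past ten years (−10%): $1,493,344 × 0.9 = $1,344,009.60.
Rounded to the nearest dollar: $1,344,010.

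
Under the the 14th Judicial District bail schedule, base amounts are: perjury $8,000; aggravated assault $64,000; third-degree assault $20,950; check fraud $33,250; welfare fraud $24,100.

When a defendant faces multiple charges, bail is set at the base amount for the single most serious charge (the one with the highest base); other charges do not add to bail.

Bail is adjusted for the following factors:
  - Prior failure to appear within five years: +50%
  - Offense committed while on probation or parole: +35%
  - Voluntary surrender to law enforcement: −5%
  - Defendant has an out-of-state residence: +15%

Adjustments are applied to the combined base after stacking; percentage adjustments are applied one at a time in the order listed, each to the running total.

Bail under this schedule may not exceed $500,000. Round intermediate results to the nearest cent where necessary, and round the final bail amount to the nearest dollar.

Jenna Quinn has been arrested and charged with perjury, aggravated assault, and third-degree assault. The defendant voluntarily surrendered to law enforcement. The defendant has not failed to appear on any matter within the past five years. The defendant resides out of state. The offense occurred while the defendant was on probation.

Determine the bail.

$94,392

Base amounts from the schedule: perjury $8,000; aggravated assault $64,000; third-degree assault $20,950.
Stacking rule: use the highest base only. Highest is aggravated assault at $64,000. Combined base = $64,000.
Offense committed while on probation or parole (+35%): $64,000 × 1.35 = $86,400.
Voluntary surrender to law enforcement (−5%): $86,400 × 0.95 = $82,080.
Defendant has an out-of-state residence (+15%): $82,080 × 1.15 = $94,392.
$94,392 is within the $500,000 maximum.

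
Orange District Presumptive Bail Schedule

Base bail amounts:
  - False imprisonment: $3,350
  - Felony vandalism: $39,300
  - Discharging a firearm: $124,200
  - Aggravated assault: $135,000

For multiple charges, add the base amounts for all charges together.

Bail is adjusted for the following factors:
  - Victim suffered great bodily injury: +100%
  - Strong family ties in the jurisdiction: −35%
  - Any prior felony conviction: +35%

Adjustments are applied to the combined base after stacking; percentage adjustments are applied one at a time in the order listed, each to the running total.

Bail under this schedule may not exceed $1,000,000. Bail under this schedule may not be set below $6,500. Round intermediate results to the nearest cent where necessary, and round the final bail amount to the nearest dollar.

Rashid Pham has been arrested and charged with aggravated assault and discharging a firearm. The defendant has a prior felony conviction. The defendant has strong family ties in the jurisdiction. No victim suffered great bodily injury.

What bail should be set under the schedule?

$227,448

Base amounts from the schedule: aggravated assault $135,000; discharging a firearm $124,200.
Stacking rule: sum of all bases. $135,000 + $124,200 = $259,200.
Strong family ties in the jurisdiction (−35%): $259,200 × 0.65 = $168,480.
Any prior felony conviction (+35%): $168,480 × 1.35 = $227,448.
$227,448 is within the $1,000,000 maximum.
$227,448 is at or above the $6,500 minimum.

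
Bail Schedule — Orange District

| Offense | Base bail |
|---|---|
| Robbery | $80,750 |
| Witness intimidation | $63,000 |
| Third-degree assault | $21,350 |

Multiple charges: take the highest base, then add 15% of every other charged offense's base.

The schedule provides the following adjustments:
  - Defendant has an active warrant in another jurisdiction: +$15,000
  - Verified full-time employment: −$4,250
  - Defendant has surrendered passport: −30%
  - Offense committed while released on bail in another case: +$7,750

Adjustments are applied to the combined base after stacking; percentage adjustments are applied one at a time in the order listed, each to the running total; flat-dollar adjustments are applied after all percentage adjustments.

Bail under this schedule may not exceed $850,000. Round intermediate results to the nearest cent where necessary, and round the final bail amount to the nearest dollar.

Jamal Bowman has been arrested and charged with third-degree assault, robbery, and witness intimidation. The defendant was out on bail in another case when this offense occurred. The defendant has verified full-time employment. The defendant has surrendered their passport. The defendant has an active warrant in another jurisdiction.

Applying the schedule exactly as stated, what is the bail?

Base amounts from the schedule: third-degree assault $21,350; robbery $80,750; witness intimidation $63,000.
Stacking rule: highest base plus 15% of each additional charge. Highest is robbery at $80,750. Additional: $21,350 × 15% = $3,202.50; $63,000 × 15% = $9,450. Combined base = $80,750 + $12,652.50 = $93,402.50.
Defendant has surrendered passport (−30%): $93,402.50 × 0.7 = $65,381.75.
Defendant has an active warrant in another jurisdiction (+$15,000 flat): $65,381.75 + $15,000 = $80,381.75.
Verified full-time employment (−$4,250 flat): $80,381.75 − $4,250 = $76,131.75.
Offense committed while released on bail in another case (+$7,750 flat): $76,131.75 + $7,750 = $83,881.75.
$83,881.75 is within the $850,000 maximum.
Rounded to the nearest dollar: $83,882.

$83,882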